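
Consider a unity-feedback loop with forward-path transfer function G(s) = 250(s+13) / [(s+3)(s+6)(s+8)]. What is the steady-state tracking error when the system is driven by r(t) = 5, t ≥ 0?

System type = 0 (no poles at s=0).
K_p = lim_{s→0} G(s) = 250·13 / (3·6·8) = 1625/72.
e_ss = 5/(1 + K_p) = 5/(1697/72) = 360/1697.

360/1697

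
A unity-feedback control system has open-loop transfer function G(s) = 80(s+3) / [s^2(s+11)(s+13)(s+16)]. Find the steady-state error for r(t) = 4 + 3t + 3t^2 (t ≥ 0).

Two free integrators in G(s): this is a type 2 system. By superposition:
  • 4: tracked with zero error.
  • 3t: tracked with zero error.
  • 3t^2: e_ss = 6/K_a with K_a=15/143 → 57.2.
Total e_ss = 57.2.

57.2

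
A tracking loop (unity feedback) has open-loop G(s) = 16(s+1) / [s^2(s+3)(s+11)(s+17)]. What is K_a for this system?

The open loop has two poles at the origin → type 2 system.
K_a = lim_{s→0} s^2·G(s) = 16·1 / (3·11·17) = 16/561.

16/561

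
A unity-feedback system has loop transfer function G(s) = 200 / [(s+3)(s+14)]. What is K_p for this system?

System type = 0 (no poles at s=0).
K_p = lim_{s→0} G(s) = 200 / (3·14) = 100/21.

100/21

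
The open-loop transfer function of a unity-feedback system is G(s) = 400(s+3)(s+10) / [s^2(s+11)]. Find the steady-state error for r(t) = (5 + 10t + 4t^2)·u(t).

The open loop has two poles at the origin → type 2 system. Taking each input component in turn:
  • 5: tracked with zero error.
  • 10t: tracked with zero error.
  • 4t^2: e_ss = 8/K_a with K_a=12000/11 → 11/1500.
Total e_ss = 11/1500.

11/1500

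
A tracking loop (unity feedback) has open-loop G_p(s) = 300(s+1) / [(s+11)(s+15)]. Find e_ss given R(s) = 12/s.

132/31

System type = 0 (no poles at s=0).
K_p = lim_{s→0} G_p(s) = 300·1 / (11·15) = 20/11.
e_ss = 12/(1 + K_p) = 12/(31/11) = 132/31.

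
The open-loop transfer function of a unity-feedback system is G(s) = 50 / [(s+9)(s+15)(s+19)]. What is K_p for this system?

The open loop has no poles at the origin → type 0 system.
K_p = lim_{s→0} G(s) = 50 / (9·15·19) = 10/513.

10/513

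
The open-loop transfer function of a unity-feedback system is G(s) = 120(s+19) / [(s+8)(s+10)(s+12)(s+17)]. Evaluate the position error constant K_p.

19/136

System type = 0 (no poles at s=0).
K_p = lim_{s→0} G(s) = 120·19 / (8·10·12·17) = 19/136.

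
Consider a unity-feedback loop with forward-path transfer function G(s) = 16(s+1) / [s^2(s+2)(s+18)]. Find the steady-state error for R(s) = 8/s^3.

System type = 2 (two poles at s=0).
K_a = lim_{s→0} s^2·G(s) = 16·1 / (2·18) = 4/9.
r(t) = 4t^2 gives R(s) = 8/s^3.
e_ss = 8/K_a = 8/(4/9) = 18.

18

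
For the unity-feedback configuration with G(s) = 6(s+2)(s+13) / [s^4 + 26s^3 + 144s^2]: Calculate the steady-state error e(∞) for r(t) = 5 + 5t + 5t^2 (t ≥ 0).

120/13

Factoring s^2 from the denominator leaves a polynomial with constant term 144, so the system is type 2. By superposition:
  • 5: tracked with zero error.
  • 5t: tracked with zero error.
  • 5t^2: e_ss = 10/K_a with K_a=13/12 → 120/13.
Total e_ss = 120/13.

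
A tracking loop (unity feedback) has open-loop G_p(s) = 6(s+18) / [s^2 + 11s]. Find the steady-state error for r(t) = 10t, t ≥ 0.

55/54

Lowest-order denominator term is 11s, so the open loop has 1 pole at the origin → type 1 system.
K_v = lim_{s→0} s·G_p(s) = 6·18 / 11 = 108/11.
e_ss = 10/K_v = 10/(108/11) = 55/54.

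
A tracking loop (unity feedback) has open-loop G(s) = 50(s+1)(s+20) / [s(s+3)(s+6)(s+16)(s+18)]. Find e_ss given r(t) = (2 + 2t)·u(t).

10.368

One free integrator in G(s): this is a type 1 system. Taking each input component in turn:
  • 2: tracked with zero error.
  • 2t: e_ss = 2/K_v with K_v=125/648 → 10.368.
Total e_ss = 10.368.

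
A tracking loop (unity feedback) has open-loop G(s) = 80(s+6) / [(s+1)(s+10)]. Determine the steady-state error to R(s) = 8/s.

8/49

G(s) has no factors of s in the denominator, so the system is type 0.
K_p = lim_{s→0} G(s) = 80·6 / (1·10) = 48.
e_ss = 8/(1 + K_p) = 8/49.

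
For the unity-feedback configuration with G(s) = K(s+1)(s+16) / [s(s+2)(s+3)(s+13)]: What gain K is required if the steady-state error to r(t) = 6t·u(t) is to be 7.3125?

4

One free integrator in G(s): this is a type 1 system.
K_v = lim_{s→0} s·G(s) = K·1·16 / (2·3·13) = (8/39)·K.
e_ss = 6/K_v = 7.3125 ⇒ K_v = 32/39 ⇒ K = (32/39)/(8/39) = 4.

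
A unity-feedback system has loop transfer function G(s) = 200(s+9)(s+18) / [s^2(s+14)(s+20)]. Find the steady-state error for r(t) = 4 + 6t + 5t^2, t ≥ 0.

G(s) has two factors of s in the denominator, so the system is type 2. By superposition:
  • 4: tracked with zero error.
  • 6t: tracked with zero error.
  • 5t^2: e_ss = 10/K_a with K_a=810/7 → 7/81.
Total e_ss = 7/81.

7/81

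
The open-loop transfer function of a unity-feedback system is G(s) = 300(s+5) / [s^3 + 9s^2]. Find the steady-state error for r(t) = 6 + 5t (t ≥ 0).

0

Factoring s^2 from the denominator leaves a polynomial with constant term 9, so the system is type 2. Taking each input component in turn:
  • 6: tracked with zero error.
  • 5t: tracked with zero error.
Total e_ss = 0.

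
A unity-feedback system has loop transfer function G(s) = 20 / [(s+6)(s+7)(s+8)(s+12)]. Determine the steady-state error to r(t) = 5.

The open loop has no poles at the origin → type 0 system.
K_p = lim_{s→0} G(s) = 20 / (6·7·8·12) = 5/1008.
e_ss = 5/(1 + K_p) = 5/(1013/1008) = 5040/1013.

5040/1013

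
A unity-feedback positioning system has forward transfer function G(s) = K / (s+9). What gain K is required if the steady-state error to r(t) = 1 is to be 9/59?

No free integrators in G(s): this is a type 0 system.
K_p = lim_{s→0} G(s) = K / (9) = (1/9)·K.
e_ss = 1/(1 + K_p) = 9/59 ⇒ 1 + (1/9)·K = 59/9 ⇒ K = 50.

50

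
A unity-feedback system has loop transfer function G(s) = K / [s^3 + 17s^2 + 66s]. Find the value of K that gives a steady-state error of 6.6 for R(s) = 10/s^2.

100

Factoring s from the denominator leaves a polynomial with constant term 66, so the system is type 1.
K_v = lim_{s→0} s·G(s) = K / 66 = (1/66)·K.
e_ss = 10/K_v = 6.6 ⇒ K_v = 50/33 ⇒ K = (50/33)/(1/66) = 100.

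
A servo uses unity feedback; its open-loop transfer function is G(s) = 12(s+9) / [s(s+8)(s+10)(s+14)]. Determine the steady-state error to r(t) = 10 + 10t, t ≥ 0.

2800/27

The open loop has one pole at the origin → type 1 system. By superposition:
  • 10: tracked with zero error.
  • 10t: e_ss = 10/K_v with K_v=27/280 → 2800/27.
Total e_ss = 2800/27.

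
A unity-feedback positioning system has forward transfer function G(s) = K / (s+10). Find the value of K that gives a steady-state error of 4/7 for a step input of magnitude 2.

25

System type = 0 (no poles at s=0).
K_p = lim_{s→0} G(s) = K / (10) = 0.1·K.
e_ss = 2/(1 + K_p) = 4/7 ⇒ 1 + 0.1·K = 3.5 ⇒ K = 25.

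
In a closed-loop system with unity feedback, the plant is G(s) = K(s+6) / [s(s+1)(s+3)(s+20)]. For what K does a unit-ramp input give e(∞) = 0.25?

40

System type = 1 (one pole at s=0).
K_v = lim_{s→0} s·G(s) = K·6 / (1·3·20) = 0.1·K.
e_ss = 1/K_v = 0.25 ⇒ K_v = 4 ⇒ K = 4/0.1 = 40.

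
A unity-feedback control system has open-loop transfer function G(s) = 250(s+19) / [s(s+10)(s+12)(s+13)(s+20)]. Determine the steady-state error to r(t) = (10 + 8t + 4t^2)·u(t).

infinity

One free integrator in G(s): this is a type 1 system. Treating each term separately:
  • 10: tracked with zero error.
  • 8t: e_ss = 8/K_v with K_v=95/624 → 4992/95.
  • 4t^2: a type-1 system cannot track it, e_ss → ∞.
The unbounded component dominates.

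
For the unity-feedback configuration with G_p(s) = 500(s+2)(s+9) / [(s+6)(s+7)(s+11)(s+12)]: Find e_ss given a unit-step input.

System type = 0 (no poles at s=0).
K_p = lim_{s→0} G_p(s) = 500·2·9 / (6·7·11·12) = 125/77.
e_ss = 1/(1 + K_p) = 1/(202/77) = 77/202.

77/202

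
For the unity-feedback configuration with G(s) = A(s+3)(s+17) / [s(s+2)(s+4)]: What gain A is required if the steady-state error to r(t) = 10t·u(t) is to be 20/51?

One free integrator in G(s): this is a type 1 system.
K_v = lim_{s→0} s·G(s) = A·3·17 / (2·4) = 6.375·A.
e_ss = 10/K_v = 20/51 ⇒ K_v = 25.5 ⇒ A = 25.5/6.375 = 4.

4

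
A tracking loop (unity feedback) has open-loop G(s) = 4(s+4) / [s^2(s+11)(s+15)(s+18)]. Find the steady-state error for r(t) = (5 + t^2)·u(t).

371.25

G(s) has two factors of s in the denominator, so the system is type 2. Taking each input component in turn:
  • 5: tracked with zero error.
  • t^2: e_ss = 2/K_a with K_a=8/1485 → 371.25.
Total e_ss = 371.25.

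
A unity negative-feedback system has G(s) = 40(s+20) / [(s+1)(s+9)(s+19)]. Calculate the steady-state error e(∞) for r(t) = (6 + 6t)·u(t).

No free integrators in G(s): this is a type 0 system. Treating each term separately:
  • 6: e_ss = 6/(1+K_p) with K_p=800/171 → 1026/971.
  • 6t: a type-0 system cannot track it, e_ss → ∞.
The unbounded component dominates.

infinity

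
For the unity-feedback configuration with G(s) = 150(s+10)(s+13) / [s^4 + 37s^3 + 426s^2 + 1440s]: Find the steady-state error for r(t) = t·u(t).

24/325

Lowest-order denominator term is 1440s, so the open loop has 1 pole at the origin → type 1 system.
K_v = lim_{s→0} s·G(s) = 150·10·13 / 1440 = 325/24.
e_ss = 1/K_v = 1/(325/24) = 24/325.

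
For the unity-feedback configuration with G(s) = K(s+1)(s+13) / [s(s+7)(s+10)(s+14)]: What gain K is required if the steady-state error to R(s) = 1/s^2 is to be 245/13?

4

G(s) has one factor of s in the denominator, so the system is type 1.
K_v = lim_{s→0} s·G(s) = K·1·13 / (7·10·14) = (13/980)·K.
e_ss = 1/K_v = 245/13 ⇒ K_v = 13/245 ⇒ K = (13/245)/(13/980) = 4.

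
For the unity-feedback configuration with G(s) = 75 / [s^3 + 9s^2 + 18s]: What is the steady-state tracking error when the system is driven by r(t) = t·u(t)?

The denominator has no term below 18s — 1 pole at s=0, type 1.
K_v = lim_{s→0} s·G(s) = 75 / 18 = 25/6.
e_ss = 1/K_v = 1/(25/6) = 0.24.

0.24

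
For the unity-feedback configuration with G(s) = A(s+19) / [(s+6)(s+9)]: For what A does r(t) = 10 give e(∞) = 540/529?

No free integrators in G(s): this is a type 0 system.
K_p = lim_{s→0} G(s) = A·19 / (6·9) = (19/54)·A.
e_ss = 10/(1 + K_p) = 540/529 ⇒ 1 + (19/54)·A = 529/54 ⇒ A = 25.

25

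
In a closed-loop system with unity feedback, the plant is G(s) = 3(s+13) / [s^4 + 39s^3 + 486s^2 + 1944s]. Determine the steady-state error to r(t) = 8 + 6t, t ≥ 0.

3888/13

Lowest-order denominator term is 1944s, so the open loop has 1 pole at the origin → type 1 system. By superposition:
  • 8: tracked with zero error.
  • 6t: e_ss = 6/K_v with K_v=13/648 → 3888/13.
Total e_ss = 3888/13.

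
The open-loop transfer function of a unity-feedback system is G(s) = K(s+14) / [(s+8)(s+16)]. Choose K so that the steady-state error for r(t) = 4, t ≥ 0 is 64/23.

System type = 0 (no poles at s=0).
K_p = lim_{s→0} G(s) = K·14 / (8·16) = (7/64)·K.
e_ss = 4/(1 + K_p) = 64/23 ⇒ 1 + (7/64)·K = 1.4375 ⇒ K = 4.

4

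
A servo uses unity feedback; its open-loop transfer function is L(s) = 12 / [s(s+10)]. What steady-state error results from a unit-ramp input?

The open loop has one pole at the origin → type 1 system.
K_v = lim_{s→0} s·L(s) = 12 / (10) = 1.2.
e_ss = 1/K_v = 1/1.2 = 5/6.

5/6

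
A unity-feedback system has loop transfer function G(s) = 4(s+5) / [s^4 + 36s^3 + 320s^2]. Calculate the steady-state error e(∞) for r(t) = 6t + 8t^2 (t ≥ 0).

The denominator has no term below 320s^2 — 2 poles at s=0, type 2. Treating each term separately:
  • 6t: tracked with zero error.
  • 8t^2: e_ss = 16/K_a with K_a=0.0625 → 256.
Total e_ss = 256.

256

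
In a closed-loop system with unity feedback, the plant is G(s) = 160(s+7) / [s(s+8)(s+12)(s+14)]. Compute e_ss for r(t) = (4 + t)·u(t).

One free integrator in G(s): this is a type 1 system. Treating each term separately:
  • 4: tracked with zero error.
  • t: e_ss = 1/K_v with K_v=5/6 → 1.2.
Total e_ss = 1.2.

1.2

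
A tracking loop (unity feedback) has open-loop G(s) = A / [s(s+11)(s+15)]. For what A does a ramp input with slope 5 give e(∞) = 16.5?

System type = 1 (one pole at s=0).
K_v = lim_{s→0} s·G(s) = A / (11·15) = (1/165)·A.
e_ss = 5/K_v = 16.5 ⇒ K_v = 10/33 ⇒ A = (10/33)/(1/165) = 50.

50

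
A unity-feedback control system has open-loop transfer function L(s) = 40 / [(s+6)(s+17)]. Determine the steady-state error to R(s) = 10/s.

The open loop has no poles at the origin → type 0 system.
K_p = lim_{s→0} L(s) = 40 / (6·17) = 20/51.
e_ss = 10/(1 + K_p) = 10/(71/51) = 510/71.

510/71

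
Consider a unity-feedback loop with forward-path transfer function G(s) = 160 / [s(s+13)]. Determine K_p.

K_p = lim_{s→0} G(s); with 1 pole at the origin the limit diverges, so K_p = ∞.

infinity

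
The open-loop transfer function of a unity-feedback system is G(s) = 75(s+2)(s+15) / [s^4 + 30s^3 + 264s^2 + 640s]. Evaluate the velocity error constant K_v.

225/64

Factoring s from the denominator leaves a polynomial with constant term 640, so the system is type 1.
K_v = lim_{s→0} s·G(s) = 75·2·15 / 640 = 225/64.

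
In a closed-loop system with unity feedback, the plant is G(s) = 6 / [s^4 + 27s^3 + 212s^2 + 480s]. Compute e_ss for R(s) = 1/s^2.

80

The denominator has no term below 480s — 1 pole at s=0, type 1.
K_v = lim_{s→0} s·G(s) = 6 / 480 = 0.0125.
e_ss = 1/K_v = 1/0.0125 = 80.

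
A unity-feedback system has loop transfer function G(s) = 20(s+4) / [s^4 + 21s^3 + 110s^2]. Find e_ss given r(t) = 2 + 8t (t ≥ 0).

Factoring s^2 from the denominator leaves a polynomial with constant term 110, so the system is type 2. Treating each term separately:
  • 2: tracked with zero error.
  • 8t: tracked with zero error.
Total e_ss = 0.

0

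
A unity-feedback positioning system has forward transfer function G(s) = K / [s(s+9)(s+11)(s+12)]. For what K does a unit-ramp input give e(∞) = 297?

One free integrator in G(s): this is a type 1 system.
K_v = lim_{s→0} s·G(s) = K / (9·11·12) = (1/1188)·K.
e_ss = 1/K_v = 297 ⇒ K_v = 1/297 ⇒ K = (1/297)/(1/1188) = 4.

4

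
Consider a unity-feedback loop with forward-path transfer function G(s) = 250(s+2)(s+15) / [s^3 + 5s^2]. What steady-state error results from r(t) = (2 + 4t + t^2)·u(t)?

1/750

Factoring s^2 from the denominator leaves a polynomial with constant term 5, so the system is type 2. By superposition:
  • 2: tracked with zero error.
  • 4t: tracked with zero error.
  • t^2: e_ss = 2/K_a with K_a=1500 → 1/750.
Total e_ss = 1/750.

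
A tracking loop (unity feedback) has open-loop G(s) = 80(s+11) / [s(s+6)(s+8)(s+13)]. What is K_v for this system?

55/39

G(s) has one factor of s in the denominator, so the system is type 1.
K_v = lim_{s→0} s·G(s) = 80·11 / (6·8·13) = 55/39.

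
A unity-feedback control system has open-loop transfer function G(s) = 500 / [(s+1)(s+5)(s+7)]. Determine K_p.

System type = 0 (no poles at s=0).
K_p = lim_{s→0} G(s) = 500 / (1·5·7) = 100/7.

100/7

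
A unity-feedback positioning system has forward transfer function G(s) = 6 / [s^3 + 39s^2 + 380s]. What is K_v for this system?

3/190

The denominator has no term below 380s — 1 pole at s=0, type 1.
K_v = lim_{s→0} s·G(s) = 6 / 380 = 3/190.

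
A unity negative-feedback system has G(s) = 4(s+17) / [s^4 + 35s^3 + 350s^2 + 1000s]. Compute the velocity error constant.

Factoring s from the denominator leaves a polynomial with constant term 1000, so the system is type 1.
K_v = lim_{s→0} s·G(s) = 4·17 / 1000 = 0.068.

0.068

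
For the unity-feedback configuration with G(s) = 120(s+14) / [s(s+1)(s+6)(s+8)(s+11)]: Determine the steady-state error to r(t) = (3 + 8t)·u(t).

88/35

The open loop has one pole at the origin → type 1 system. Taking each input component in turn:
  • 3: tracked with zero error.
  • 8t: e_ss = 8/K_v with K_v=35/11 → 88/35.
Total e_ss = 88/35.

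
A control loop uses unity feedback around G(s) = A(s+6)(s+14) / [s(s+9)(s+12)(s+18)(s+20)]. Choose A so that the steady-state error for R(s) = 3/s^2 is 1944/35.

System type = 1 (one pole at s=0).
K_v = lim_{s→0} s·G(s) = A·6·14 / (9·12·18·20) = (7/3240)·A.
e_ss = 3/K_v = 1944/35 ⇒ K_v = 35/648 ⇒ A = (35/648)/(7/3240) = 25.

25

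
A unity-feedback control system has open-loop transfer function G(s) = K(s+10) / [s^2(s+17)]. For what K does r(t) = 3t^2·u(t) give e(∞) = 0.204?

50

Two free integrators in G(s): this is a type 2 system.
K_a = lim_{s→0} s^2·G(s) = K·10 / (17) = (10/17)·K.
e_ss = 6/K_a = 0.204 ⇒ K_a = 500/17 ⇒ K = (500/17)/(10/17) = 50.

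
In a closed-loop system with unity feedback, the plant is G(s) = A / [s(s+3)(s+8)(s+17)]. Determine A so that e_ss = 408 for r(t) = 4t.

One free integrator in G(s): this is a type 1 system.
K_v = lim_{s→0} s·G(s) = A / (3·8·17) = (1/408)·A.
e_ss = 4/K_v = 408 ⇒ K_v = 1/102 ⇒ A = (1/102)/(1/408) = 4.

4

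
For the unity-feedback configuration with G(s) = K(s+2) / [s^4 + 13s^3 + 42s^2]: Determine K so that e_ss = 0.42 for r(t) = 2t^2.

Factoring s^2 from the denominator leaves a polynomial with constant term 42, so the system is type 2.
K_a = lim_{s→0} s^2·G(s) = K·2 / 42 = (1/21)·K.
e_ss = 4/K_a = 0.42 ⇒ K_a = 200/21 ⇒ K = (200/21)/(1/21) = 200.

200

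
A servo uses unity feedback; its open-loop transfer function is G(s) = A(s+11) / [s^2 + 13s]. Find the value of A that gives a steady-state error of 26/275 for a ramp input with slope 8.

The denominator has no term below 13s — 1 pole at s=0, type 1.
K_v = lim_{s→0} s·G(s) = A·11 / 13 = (11/13)·A.
e_ss = 8/K_v = 26/275 ⇒ K_v = 1100/13 ⇒ A = (1100/13)/(11/13) = 100.

100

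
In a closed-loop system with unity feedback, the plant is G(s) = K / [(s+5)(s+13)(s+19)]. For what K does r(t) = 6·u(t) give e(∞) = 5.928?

15

No free integrators in G(s): this is a type 0 system.
K_p = lim_{s→0} G(s) = K / (5·13·19) = (1/1235)·K.
e_ss = 6/(1 + K_p) = 5.928 ⇒ 1 + (1/1235)·K = 250/247 ⇒ K = 15.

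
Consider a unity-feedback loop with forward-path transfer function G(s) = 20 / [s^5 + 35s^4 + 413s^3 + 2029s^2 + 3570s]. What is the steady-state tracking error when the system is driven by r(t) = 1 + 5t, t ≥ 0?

Factoring s from the denominator leaves a polynomial with constant term 3570, so the system is type 1. By superposition:
  • 1: tracked with zero error.
  • 5t: e_ss = 5/K_v with K_v=2/357 → 892.5.
Total e_ss = 892.5.

892.5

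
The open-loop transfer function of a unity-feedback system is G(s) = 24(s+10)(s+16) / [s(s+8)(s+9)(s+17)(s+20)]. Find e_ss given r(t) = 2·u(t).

The open loop has one pole at the origin → type 1 system.
K_p = ∞ for a type-1 system; e_ss to a step is zero.

0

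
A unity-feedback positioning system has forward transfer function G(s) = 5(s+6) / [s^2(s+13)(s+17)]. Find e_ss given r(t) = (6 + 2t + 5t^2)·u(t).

Two free integrators in G(s): this is a type 2 system. By superposition:
  • 6: tracked with zero error.
  • 2t: tracked with zero error.
  • 5t^2: e_ss = 10/K_a with K_a=30/221 → 221/3.
Total e_ss = 221/3.

221/3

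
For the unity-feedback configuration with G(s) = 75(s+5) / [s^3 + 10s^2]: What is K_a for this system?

37.5

The denominator has no term below 10s^2 — 2 poles at s=0, type 2.
K_a = lim_{s→0} s^2·G(s) = 75·5 / 10 = 37.5.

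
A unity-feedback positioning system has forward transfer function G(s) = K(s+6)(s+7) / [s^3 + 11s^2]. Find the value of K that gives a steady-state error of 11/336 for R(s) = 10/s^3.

Lowest-order denominator term is 11s^2, so the open loop has 2 poles at the origin → type 2 system.
K_a = lim_{s→0} s^2·G(s) = K·6·7 / 11 = (42/11)·K.
e_ss = 10/K_a = 11/336 ⇒ K_a = 3360/11 ⇒ K = (3360/11)/(42/11) = 80.

80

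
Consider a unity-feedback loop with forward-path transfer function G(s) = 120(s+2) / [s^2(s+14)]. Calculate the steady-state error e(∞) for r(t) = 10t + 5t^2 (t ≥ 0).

7/12

Two free integrators in G(s): this is a type 2 system. By superposition:
  • 10t: tracked with zero error.
  • 5t^2: e_ss = 10/K_a with K_a=120/7 → 7/12.
Total e_ss = 7/12.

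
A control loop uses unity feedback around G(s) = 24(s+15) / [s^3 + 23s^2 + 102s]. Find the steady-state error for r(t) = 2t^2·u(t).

infinity

Lowest-order denominator term is 102s, so the open loop has 1 pole at the origin → type 1 system.
K_a = lim_{s→0} s^2·G(s) = 0; the steady-state error to this parabolic input grows without bound.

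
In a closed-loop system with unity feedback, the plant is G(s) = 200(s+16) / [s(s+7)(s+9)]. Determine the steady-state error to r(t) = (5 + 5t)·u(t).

One free integrator in G(s): this is a type 1 system. By superposition:
  • 5: tracked with zero error.
  • 5t: e_ss = 5/K_v with K_v=3200/63 → 63/640.
Total e_ss = 63/640.

63/640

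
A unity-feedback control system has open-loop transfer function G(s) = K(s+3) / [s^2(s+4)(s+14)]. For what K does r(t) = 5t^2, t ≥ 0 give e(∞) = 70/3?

8

The open loop has two poles at the origin → type 2 system.
K_a = lim_{s→0} s^2·G(s) = K·3 / (4·14) = (3/56)·K.
e_ss = 10/K_a = 70/3 ⇒ K_a = 3/7 ⇒ K = (3/7)/(3/56) = 8.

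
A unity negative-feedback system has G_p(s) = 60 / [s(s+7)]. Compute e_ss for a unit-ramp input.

7/60

The open loop has one pole at the origin → type 1 system.
K_v = lim_{s→0} s·G_p(s) = 60 / (7) = 60/7.
e_ss = 1/K_v = 1/(60/7) = 7/60.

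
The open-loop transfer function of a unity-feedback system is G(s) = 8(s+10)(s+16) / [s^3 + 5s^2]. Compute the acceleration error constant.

256

The denominator has no term below 5s^2 — 2 poles at s=0, type 2.
K_a = lim_{s→0} s^2·G(s) = 8·10·16 / 5 = 256.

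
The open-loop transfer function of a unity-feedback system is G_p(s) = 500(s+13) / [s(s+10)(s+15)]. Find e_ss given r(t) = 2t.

3/65

One free integrator in G_p(s): this is a type 1 system.
K_v = lim_{s→0} s·G_p(s) = 500·13 / (10·15) = 130/3.
e_ss = 2/K_v = 2/(130/3) = 3/65.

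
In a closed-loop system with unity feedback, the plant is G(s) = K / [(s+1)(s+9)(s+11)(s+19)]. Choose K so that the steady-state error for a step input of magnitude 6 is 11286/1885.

The open loop has no poles at the origin → type 0 system.
K_p = lim_{s→0} G(s) = K / (1·9·11·19) = (1/1881)·K.
e_ss = 6/(1 + K_p) = 11286/1885 ⇒ 1 + (1/1881)·K = 1885/1881 ⇒ K = 4.

4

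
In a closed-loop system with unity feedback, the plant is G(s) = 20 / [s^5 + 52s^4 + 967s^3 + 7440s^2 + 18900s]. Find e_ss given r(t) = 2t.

1890

Factoring s from the denominator leaves a polynomial with constant term 18900, so the system is type 1.
K_v = lim_{s→0} s·G(s) = 20 / 18900 = 1/945.
e_ss = 2/K_v = 2/(1/945) = 1890.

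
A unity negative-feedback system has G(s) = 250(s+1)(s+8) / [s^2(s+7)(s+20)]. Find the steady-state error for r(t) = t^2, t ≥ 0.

G(s) has two factors of s in the denominator, so the system is type 2.
K_a = lim_{s→0} s^2·G(s) = 250·1·8 / (7·20) = 100/7.
r(t) = t^2 gives R(s) = 2/s^3.
e_ss = 2/K_a = 2/(100/7) = 0.14.

0.14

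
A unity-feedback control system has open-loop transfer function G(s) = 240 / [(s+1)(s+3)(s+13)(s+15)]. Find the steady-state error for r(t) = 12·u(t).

468/55

The open loop has no poles at the origin → type 0 system.
K_p = lim_{s→0} G(s) = 240 / (1·3·13·15) = 16/39.
e_ss = 12/(1 + K_p) = 12/(55/39) = 468/55.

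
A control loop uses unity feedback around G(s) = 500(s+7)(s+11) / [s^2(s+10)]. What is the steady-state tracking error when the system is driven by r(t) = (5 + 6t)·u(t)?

0

System type = 2 (two poles at s=0). By superposition:
  • 5: tracked with zero error.
  • 6t: tracked with zero error.
Total e_ss = 0.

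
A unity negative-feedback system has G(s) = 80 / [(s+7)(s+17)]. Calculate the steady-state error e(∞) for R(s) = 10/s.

1190/199

The open loop has no poles at the origin → type 0 system.
K_p = lim_{s→0} G(s) = 80 / (7·17) = 80/119.
e_ss = 10/(1 + K_p) = 10/(199/119) = 1190/199.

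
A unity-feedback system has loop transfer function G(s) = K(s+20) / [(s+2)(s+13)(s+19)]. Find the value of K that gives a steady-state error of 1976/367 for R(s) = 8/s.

No free integrators in G(s): this is a type 0 system.
K_p = lim_{s→0} G(s) = K·20 / (2·13·19) = (10/247)·K.
e_ss = 8/(1 + K_p) = 1976/367 ⇒ 1 + (10/247)·K = 367/247 ⇒ K = 12.

12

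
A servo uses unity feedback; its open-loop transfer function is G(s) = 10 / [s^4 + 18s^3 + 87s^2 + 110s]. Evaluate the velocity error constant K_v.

Factoring s from the denominator leaves a polynomial with constant term 110, so the system is type 1.
K_v = lim_{s→0} s·G(s) = 10 / 110 = 1/11.

1/11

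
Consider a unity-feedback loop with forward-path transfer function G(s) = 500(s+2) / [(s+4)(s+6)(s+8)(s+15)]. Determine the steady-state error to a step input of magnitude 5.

360/97

No free integrators in G(s): this is a type 0 system.
K_p = lim_{s→0} G(s) = 500·2 / (4·6·8·15) = 25/72.
e_ss = 5/(1 + K_p) = 5/(97/72) = 360/97.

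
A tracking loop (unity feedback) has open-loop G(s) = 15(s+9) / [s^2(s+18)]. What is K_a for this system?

7.5

The open loop has two poles at the origin → type 2 system.
K_a = lim_{s→0} s^2·G(s) = 15·9 / (18) = 7.5.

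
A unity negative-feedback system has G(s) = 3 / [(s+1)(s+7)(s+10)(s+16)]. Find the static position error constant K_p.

The open loop has no poles at the origin → type 0 system.
K_p = lim_{s→0} G(s) = 3 / (1·7·10·16) = 3/1120.

3/1120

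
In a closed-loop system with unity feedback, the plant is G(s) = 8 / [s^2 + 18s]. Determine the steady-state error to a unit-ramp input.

2.25

Factoring s from the denominator leaves a polynomial with constant term 18, so the system is type 1.
K_v = lim_{s→0} s·G(s) = 8 / 18 = 4/9.
e_ss = 1/K_v = 1/(4/9) = 2.25.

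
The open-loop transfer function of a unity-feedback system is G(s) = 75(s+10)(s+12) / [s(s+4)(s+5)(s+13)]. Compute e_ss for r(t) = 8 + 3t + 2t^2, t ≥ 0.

G(s) has one factor of s in the denominator, so the system is type 1. Treating each term separately:
  • 8: tracked with zero error.
  • 3t: e_ss = 3/K_v with K_v=450/13 → 13/150.
  • 2t^2: a type-1 system cannot track it, e_ss → ∞.
The unbounded component dominates.

infinity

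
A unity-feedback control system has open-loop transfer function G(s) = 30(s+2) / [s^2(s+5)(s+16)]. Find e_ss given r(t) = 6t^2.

16

The open loop has two poles at the origin → type 2 system.
K_a = lim_{s→0} s^2·G(s) = 30·2 / (5·16) = 0.75.
r(t) = 6t^2 gives R(s) = 12/s^3.
e_ss = 12/K_a = 12/0.75 = 16.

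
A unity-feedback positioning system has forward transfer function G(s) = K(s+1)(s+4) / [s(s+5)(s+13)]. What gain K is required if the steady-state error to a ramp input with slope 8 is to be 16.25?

8

G(s) has one factor of s in the denominator, so the system is type 1.
K_v = lim_{s→0} s·G(s) = K·1·4 / (5·13) = (4/65)·K.
e_ss = 8/K_v = 16.25 ⇒ K_v = 32/65 ⇒ K = (32/65)/(4/65) = 8.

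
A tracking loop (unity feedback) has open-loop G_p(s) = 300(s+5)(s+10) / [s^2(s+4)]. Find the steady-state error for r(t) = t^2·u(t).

1/1875

Two free integrators in G_p(s): this is a type 2 system.
K_a = lim_{s→0} s^2·G_p(s) = 300·5·10 / (4) = 3750.
r(t) = t^2 gives R(s) = 2/s^3.
e_ss = 2/K_a = 2/3750 = 1/1875.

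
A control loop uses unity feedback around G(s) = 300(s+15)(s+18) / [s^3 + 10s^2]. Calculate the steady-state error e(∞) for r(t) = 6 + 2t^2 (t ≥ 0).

1/2025

The denominator has no term below 10s^2 — 2 poles at s=0, type 2. Taking each input component in turn:
  • 6: tracked with zero error.
  • 2t^2: e_ss = 4/K_a with K_a=8100 → 1/2025.
Total e_ss = 1/2025.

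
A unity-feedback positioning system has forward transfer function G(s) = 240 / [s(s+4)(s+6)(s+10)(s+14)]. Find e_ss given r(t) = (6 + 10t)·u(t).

140

System type = 1 (one pole at s=0). By superposition:
  • 6: tracked with zero error.
  • 10t: e_ss = 10/K_v with K_v=1/14 → 140.
Total e_ss = 140.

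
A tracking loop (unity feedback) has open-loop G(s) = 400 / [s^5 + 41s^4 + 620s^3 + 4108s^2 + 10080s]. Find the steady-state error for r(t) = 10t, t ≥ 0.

252

The denominator has no term below 10080s — 1 pole at s=0, type 1.
K_v = lim_{s→0} s·G(s) = 400 / 10080 = 5/126.
e_ss = 10/K_v = 10/(5/126) = 252.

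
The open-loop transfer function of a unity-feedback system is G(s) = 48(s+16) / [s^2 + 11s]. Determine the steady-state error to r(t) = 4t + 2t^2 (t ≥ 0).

Lowest-order denominator term is 11s, so the open loop has 1 pole at the origin → type 1 system. By superposition:
  • 4t: e_ss = 4/K_v with K_v=768/11 → 11/192.
  • 2t^2: a type-1 system cannot track it, e_ss → ∞.
The unbounded component dominates.

infinity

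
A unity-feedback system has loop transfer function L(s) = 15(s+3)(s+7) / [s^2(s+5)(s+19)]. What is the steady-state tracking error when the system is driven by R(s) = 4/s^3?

76/63

The open loop has two poles at the origin → type 2 system.
K_a = lim_{s→0} s^2·L(s) = 15·3·7 / (5·19) = 63/19.
r(t) = 2t^2 gives R(s) = 4/s^3.
e_ss = 4/K_a = 4/(63/19) = 76/63.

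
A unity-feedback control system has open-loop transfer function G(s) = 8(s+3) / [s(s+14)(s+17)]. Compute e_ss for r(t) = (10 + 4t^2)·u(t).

infinity

System type = 1 (one pole at s=0). Treating each term separately:
  • 10: tracked with zero error.
  • 4t^2: a type-1 system cannot track it, e_ss → ∞.
The unbounded component dominates.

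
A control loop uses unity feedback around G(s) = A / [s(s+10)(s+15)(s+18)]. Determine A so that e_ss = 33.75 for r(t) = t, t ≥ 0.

80

G(s) has one factor of s in the denominator, so the system is type 1.
K_v = lim_{s→0} s·G(s) = A / (10·15·18) = (1/2700)·A.
e_ss = 1/K_v = 33.75 ⇒ K_v = 4/135 ⇒ A = (4/135)/(1/2700) = 80.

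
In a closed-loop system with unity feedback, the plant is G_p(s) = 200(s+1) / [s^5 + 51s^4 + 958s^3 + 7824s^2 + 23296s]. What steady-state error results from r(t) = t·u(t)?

116.48

The denominator has no term below 23296s — 1 pole at s=0, type 1.
K_v = lim_{s→0} s·G_p(s) = 200·1 / 23296 = 25/2912.
e_ss = 1/K_v = 1/(25/2912) = 116.48.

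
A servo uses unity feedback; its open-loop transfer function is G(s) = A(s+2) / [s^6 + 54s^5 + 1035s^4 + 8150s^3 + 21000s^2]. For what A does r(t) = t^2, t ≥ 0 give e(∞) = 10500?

2

Lowest-order denominator term is 21000s^2, so the open loop has 2 poles at the origin → type 2 system.
K_a = lim_{s→0} s^2·G(s) = A·2 / 21000 = (1/10500)·A.
e_ss = 2/K_a = 10500 ⇒ K_a = 1/5250 ⇒ A = (1/5250)/(1/10500) = 2.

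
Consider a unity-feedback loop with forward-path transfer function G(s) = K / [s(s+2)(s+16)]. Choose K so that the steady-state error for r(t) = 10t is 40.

8

The open loop has one pole at the origin → type 1 system.
K_v = lim_{s→0} s·G(s) = K / (2·16) = (1/32)·K.
e_ss = 10/K_v = 40 ⇒ K_v = 0.25 ⇒ K = 0.25/(1/32) = 8.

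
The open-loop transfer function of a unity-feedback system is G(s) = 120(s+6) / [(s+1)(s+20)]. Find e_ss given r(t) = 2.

2/37

System type = 0 (no poles at s=0).
K_p = lim_{s→0} G(s) = 120·6 / (1·20) = 36.
e_ss = 2/(1 + K_p) = 2/37.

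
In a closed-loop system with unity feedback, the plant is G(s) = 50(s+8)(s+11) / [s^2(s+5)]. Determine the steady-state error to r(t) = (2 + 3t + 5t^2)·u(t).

G(s) has two factors of s in the denominator, so the system is type 2. Treating each term separately:
  • 2: tracked with zero error.
  • 3t: tracked with zero error.
  • 5t^2: e_ss = 10/K_a with K_a=880 → 1/88.
Total e_ss = 1/88.

1/88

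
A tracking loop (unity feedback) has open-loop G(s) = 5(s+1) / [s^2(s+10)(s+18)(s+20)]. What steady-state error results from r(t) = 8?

0

Two free integrators in G(s): this is a type 2 system.
K_p = ∞ for a type-2 system; e_ss to a step is zero.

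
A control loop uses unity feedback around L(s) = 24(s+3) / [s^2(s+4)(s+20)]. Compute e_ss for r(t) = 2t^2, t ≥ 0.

The open loop has two poles at the origin → type 2 system.
K_a = lim_{s→0} s^2·L(s) = 24·3 / (4·20) = 0.9.
r(t) = 2t^2 gives R(s) = 4/s^3.
e_ss = 4/K_a = 4/0.9 = 40/9.

40/9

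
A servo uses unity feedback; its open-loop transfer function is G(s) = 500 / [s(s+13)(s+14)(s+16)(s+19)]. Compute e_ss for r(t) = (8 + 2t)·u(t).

221.312

The open loop has one pole at the origin → type 1 system. By superposition:
  • 8: tracked with zero error.
  • 2t: e_ss = 2/K_v with K_v=125/13832 → 221.312.
Total e_ss = 221.312.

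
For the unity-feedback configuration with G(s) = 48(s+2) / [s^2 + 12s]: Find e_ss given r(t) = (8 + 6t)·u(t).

0.75

Factoring s from the denominator leaves a polynomial with constant term 12, so the system is type 1. By superposition:
  • 8: tracked with zero error.
  • 6t: e_ss = 6/K_v with K_v=8 → 0.75.
Total e_ss = 0.75.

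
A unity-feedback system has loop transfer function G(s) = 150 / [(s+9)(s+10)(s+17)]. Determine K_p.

5/51

No free integrators in G(s): this is a type 0 system.
K_p = lim_{s→0} G(s) = 150 / (9·10·17) = 5/51.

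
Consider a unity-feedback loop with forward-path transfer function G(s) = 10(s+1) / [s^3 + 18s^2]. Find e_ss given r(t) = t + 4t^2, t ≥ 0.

The denominator has no term below 18s^2 — 2 poles at s=0, type 2. Treating each term separately:
  • t: tracked with zero error.
  • 4t^2: e_ss = 8/K_a with K_a=5/9 → 14.4.
Total e_ss = 14.4.

14.4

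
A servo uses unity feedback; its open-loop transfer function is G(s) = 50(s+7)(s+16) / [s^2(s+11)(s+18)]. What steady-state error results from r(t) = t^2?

99/1400

System type = 2 (two poles at s=0).
K_a = lim_{s→0} s^2·G(s) = 50·7·16 / (11·18) = 2800/99.
r(t) = t^2 gives R(s) = 2/s^3.
e_ss = 2/K_a = 2/(2800/99) = 99/1400.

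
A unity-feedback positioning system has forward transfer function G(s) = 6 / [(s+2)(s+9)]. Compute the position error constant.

1/3

System type = 0 (no poles at s=0).
K_p = lim_{s→0} G(s) = 6 / (2·9) = 1/3.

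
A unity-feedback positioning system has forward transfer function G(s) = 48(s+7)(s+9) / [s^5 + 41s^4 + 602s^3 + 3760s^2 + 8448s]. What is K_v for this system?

63/176

Lowest-order denominator term is 8448s, so the open loop has 1 pole at the origin → type 1 system.
K_v = lim_{s→0} s·G(s) = 48·7·9 / 8448 = 63/176.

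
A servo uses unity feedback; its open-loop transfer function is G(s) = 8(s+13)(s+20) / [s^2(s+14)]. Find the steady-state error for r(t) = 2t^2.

7/260

Two free integrators in G(s): this is a type 2 system.
K_a = lim_{s→0} s^2·G(s) = 8·13·20 / (14) = 1040/7.
r(t) = 2t^2 gives R(s) = 4/s^3.
e_ss = 4/K_a = 4/(1040/7) = 7/260.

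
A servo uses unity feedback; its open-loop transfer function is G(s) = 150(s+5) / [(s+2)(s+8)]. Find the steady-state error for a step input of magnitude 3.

G(s) has no factors of s in the denominator, so the system is type 0.
K_p = lim_{s→0} G(s) = 150·5 / (2·8) = 46.875.
e_ss = 3/(1 + K_p) = 3/47.875 = 24/383.

24/383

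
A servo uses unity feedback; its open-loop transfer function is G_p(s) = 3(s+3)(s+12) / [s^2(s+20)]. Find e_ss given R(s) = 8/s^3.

40/27

System type = 2 (two poles at s=0).
K_a = lim_{s→0} s^2·G_p(s) = 3·3·12 / (20) = 5.4.
r(t) = 4t^2 gives R(s) = 8/s^3.
e_ss = 8/K_a = 8/5.4 = 40/27.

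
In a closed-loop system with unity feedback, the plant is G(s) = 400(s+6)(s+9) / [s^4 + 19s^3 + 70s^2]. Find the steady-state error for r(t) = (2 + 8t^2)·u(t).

7/135

The denominator has no term below 70s^2 — 2 poles at s=0, type 2. Treating each term separately:
  • 2: tracked with zero error.
  • 8t^2: e_ss = 16/K_a with K_a=2160/7 → 7/135.
Total e_ss = 7/135.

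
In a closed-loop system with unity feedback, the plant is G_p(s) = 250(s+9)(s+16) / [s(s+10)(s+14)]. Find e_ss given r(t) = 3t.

G_p(s) has one factor of s in the denominator, so the system is type 1.
K_v = lim_{s→0} s·G_p(s) = 250·9·16 / (10·14) = 1800/7.
e_ss = 3/K_v = 3/(1800/7) = 7/600.

7/600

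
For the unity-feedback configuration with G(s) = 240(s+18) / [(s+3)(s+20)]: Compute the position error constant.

72

No free integrators in G(s): this is a type 0 system.
K_p = lim_{s→0} G(s) = 240·18 / (3·20) = 72.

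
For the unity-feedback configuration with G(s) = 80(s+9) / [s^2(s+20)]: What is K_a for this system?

System type = 2 (two poles at s=0).
K_a = lim_{s→0} s^2·G(s) = 80·9 / (20) = 36.

36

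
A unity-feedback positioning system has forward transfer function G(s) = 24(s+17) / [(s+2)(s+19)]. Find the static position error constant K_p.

204/19

System type = 0 (no poles at s=0).
K_p = lim_{s→0} G(s) = 24·17 / (2·19) = 204/19.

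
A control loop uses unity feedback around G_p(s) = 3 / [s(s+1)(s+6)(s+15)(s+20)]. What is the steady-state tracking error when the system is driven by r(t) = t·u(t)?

600

System type = 1 (one pole at s=0).
K_v = lim_{s→0} s·G_p(s) = 3 / (1·6·15·20) = 1/600.
e_ss = 1/K_v = 1/(1/600) = 600.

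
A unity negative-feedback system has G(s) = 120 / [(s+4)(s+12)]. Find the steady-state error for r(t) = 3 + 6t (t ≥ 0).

infinity

No free integrators in G(s): this is a type 0 system. Treating each term separately:
  • 3: e_ss = 3/(1+K_p) with K_p=2.5 → 6/7.
  • 6t: a type-0 system cannot track it, e_ss → ∞.
The unbounded component dominates.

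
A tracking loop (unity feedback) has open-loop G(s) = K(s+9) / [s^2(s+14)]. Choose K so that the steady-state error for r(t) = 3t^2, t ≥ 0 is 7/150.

200

The open loop has two poles at the origin → type 2 system.
K_a = lim_{s→0} s^2·G(s) = K·9 / (14) = (9/14)·K.
e_ss = 6/K_a = 7/150 ⇒ K_a = 900/7 ⇒ K = (900/7)/(9/14) = 200.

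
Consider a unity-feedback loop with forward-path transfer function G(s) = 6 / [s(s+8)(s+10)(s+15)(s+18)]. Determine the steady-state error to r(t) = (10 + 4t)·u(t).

14400

System type = 1 (one pole at s=0). Taking each input component in turn:
  • 10: tracked with zero error.
  • 4t: e_ss = 4/K_v with K_v=1/3600 → 14400.
Total e_ss = 14400.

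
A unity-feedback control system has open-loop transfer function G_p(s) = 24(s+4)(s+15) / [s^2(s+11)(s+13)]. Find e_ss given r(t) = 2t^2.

143/360

Two free integrators in G_p(s): this is a type 2 system.
K_a = lim_{s→0} s^2·G_p(s) = 24·4·15 / (11·13) = 1440/143.
r(t) = 2t^2 gives R(s) = 4/s^3.
e_ss = 4/K_a = 4/(1440/143) = 143/360.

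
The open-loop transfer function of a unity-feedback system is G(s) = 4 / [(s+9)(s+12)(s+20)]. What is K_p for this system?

The open loop has no poles at the origin → type 0 system.
K_p = lim_{s→0} G(s) = 4 / (9·12·20) = 1/540.

1/540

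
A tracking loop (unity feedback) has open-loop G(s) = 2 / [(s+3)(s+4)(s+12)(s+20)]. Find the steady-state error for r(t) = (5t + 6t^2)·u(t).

infinity

G(s) has no factors of s in the denominator, so the system is type 0. By superposition:
  • 5t: a type-0 system cannot track it, e_ss → ∞.
  • 6t^2: a type-0 system cannot track it, e_ss → ∞.
The unbounded component dominates.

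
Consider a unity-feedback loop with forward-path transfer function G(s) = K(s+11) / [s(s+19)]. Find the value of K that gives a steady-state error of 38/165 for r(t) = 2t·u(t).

15

The open loop has one pole at the origin → type 1 system.
K_v = lim_{s→0} s·G(s) = K·11 / (19) = (11/19)·K.
e_ss = 2/K_v = 38/165 ⇒ K_v = 165/19 ⇒ K = (165/19)/(11/19) = 15.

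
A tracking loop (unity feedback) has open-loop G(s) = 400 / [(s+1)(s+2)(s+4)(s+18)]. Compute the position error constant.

25/9

The open loop has no poles at the origin → type 0 system.
K_p = lim_{s→0} G(s) = 400 / (1·2·4·18) = 25/9.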